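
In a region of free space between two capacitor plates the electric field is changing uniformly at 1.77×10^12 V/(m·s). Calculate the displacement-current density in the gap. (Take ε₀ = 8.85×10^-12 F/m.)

15.7 A/m²

J_d = ε₀ ∂E/∂t, so J_d = 15.7 A/m².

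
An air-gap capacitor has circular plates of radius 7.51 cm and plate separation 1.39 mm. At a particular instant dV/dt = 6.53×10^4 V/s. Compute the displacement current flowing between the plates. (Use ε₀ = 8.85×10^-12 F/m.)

7.37×10^-6 A

C = ε₀A/d = (8.85×10^-12)(0.01772)/(1.39×10^-3) = 1.128×10^-10 F.
I_d = C dV/dt = (1.128×10^-10)(6.53×10^4) = 7.37×10^-6 A.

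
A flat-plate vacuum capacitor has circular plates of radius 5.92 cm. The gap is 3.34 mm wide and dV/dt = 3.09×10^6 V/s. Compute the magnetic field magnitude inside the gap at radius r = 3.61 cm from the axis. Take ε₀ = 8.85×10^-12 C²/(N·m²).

1.86×10^-10 T

dE/dt = (dV/dt)/d = 9.251×10^8 V/(m·s); I_d = ε₀(πR²)(dE/dt) = (8.85×10^-12)(0.01101)(9.251×10^8) = 9.014×10^-5 A.
An Ampèrian loop of radius r encloses a fraction (r/R)² of I_d. Then B·2πr = μ₀ I_d (r/R)², giving B = μ₀ I_d r/(2πR²) = 1.86×10^-10 T.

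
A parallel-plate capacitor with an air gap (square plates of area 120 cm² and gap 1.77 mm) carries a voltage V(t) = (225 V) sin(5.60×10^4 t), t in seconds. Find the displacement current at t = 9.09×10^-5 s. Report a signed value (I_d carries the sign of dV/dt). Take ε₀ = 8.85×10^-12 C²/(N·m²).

2.79×10^-4 A

C = ε₀A/d = (8.85×10^-12)(0.0120)/(1.77×10^-3) = 6.000×10^-11 F. dV/dt = V₀ω·cos(ωt); at ωt = 5.0904 rad this factor is 0.3691.
I_d = C dV/dt = (6.000×10^-11)(225)(5.60×10^4)(0.3691) = 2.79×10^-4 A.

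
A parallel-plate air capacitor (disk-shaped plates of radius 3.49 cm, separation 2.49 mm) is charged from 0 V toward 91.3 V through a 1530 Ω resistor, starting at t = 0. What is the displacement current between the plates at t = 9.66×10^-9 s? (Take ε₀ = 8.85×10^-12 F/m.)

C = ε₀A/d = (8.85×10^-12)(3.826×10^-3)/(2.49×10^-3) = 1.360×10^-11 F and τ = RC = 2.081×10^-8 s. I_d in the gap equals the RC charging current.
I_d(t) = (V₀/R) e^(−t/τ) = 0.05967 · e^(−0.4642) = 0.0375 A.

0.0375 A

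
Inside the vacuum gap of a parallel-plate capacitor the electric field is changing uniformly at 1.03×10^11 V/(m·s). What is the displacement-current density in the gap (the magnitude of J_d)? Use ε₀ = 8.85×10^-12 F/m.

J_d = ε₀ dE/dt = (8.85×10^-12)(1.03×10^11) = 0.912 A/m².

0.912 A/m²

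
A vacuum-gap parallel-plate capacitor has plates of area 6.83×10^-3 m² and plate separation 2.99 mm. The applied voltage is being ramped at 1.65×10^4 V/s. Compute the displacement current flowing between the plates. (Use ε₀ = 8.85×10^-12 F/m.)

The field between the plates is E = V/d, so dE/dt = (1.65×10^4)/(2.99×10^-3 m) = 5.518×10^6 V/(m·s).
I_d = ε₀ A (dE/dt) = (8.85×10^-12)(6.83×10^-3)(5.518×10^6) = 3.34×10^-7 A.

3.34×10^-7 A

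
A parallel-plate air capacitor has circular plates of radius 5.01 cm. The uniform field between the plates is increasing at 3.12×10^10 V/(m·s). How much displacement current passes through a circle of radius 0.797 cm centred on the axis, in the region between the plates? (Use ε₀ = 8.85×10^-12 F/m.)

5.51×10^-5 A

Total displacement current: I_d = ε₀(πR²)(dE/dt) = (8.85×10^-12)(7.885×10^-3)(3.12×10^10) = 2.177×10^-3 A.
Through an area πr² the displacement current is I_d·(πr²/πR²) = I_d (r/R)² = 5.51×10^-5 A.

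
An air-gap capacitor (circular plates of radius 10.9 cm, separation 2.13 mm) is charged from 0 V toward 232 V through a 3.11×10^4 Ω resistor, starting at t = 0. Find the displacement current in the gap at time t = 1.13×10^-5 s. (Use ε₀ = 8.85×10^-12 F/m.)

7.17×10^-4 A

C = ε₀A/d = (8.85×10^-12)(0.03733)/(2.13×10^-3) = 1.551×10^-10 F, so τ = RC = 4.824×10^-6 s.
The conduction current is I(t) = (V₀/R) e^(−t/τ), and the displacement current between the plates equals it.
t/τ = 2.342; I_d = (232/3.11×10^4) · e^(−2.342) = (7.460×10^-3)(0.09614) = 7.17×10^-4 A.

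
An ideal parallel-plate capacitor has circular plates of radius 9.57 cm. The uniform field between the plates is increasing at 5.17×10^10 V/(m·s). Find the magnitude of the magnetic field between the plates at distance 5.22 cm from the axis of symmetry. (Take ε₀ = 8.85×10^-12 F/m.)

I_d = ε₀ dΦ_E/dt = ε₀ πR² (dE/dt) = (8.85×10^-12)(0.02877)(5.17×10^10) = 0.01316 A through the full plate area.
For r < R the Ampère–Maxwell law gives B(2πr) = μ₀ I_d (r²/R²), so B = μ₀ I_d r/(2πR²) = (4π×10^-7)(0.01316)(0.0522)/(2π·0.0957²) = 1.50×10^-8 T.

1.50×10^-8 T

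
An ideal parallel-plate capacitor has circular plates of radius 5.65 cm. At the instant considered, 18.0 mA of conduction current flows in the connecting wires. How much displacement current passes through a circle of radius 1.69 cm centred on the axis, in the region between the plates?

By continuity the displacement current in the gap matches the conduction current: I_d = 0.0180 A.
The field is uniform, so I_d,enc = I_d (r/R)² = (0.0180)(1.69/5.65)² = 1.61×10^-3 A.

1.61×10^-3 A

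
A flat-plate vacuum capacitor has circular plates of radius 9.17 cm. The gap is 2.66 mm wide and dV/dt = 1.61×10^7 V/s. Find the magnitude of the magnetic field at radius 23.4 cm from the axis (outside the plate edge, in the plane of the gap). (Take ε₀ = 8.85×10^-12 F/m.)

1.21×10^-9 T

dE/dt = (dV/dt)/d = 6.053×10^9 V/(m·s); I_d = ε₀(πR²)(dE/dt) = (8.85×10^-12)(0.02642)(6.053×10^9) = 1.415×10^-3 A.
Outside the plates the loop encloses all of I_d, so B·2πr = μ₀ I_d and B = 1.21×10^-9 T.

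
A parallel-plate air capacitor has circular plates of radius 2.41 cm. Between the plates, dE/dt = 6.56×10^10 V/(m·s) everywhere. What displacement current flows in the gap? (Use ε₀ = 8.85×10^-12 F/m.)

1.06×10^-3 A

I_d = ε₀ A (dE/dt) = (8.85×10^-12)(1.825×10^-3 m²)(6.56×10^10) = 1.06×10^-3 A.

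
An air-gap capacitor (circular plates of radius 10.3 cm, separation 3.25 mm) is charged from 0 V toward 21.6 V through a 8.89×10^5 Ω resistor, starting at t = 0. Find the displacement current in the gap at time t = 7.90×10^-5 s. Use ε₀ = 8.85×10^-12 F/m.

9.13×10^-6 A

C = ε₀A/d = (8.85×10^-12)(0.03333)/(3.25×10^-3) = 9.076×10^-11 F, so τ = RC = 8.069×10^-5 s.
The conduction current is I(t) = (V₀/R) e^(−t/τ), and the displacement current between the plates equals it.
t/τ = 0.9791; I_d = (21.6/8.89×10^5) · e^(−0.9791) = (2.430×10^-5)(0.3756) = 9.13×10^-6 A.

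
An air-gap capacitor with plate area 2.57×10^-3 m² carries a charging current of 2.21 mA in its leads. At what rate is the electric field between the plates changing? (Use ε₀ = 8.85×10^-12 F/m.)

9.72×10^10 V/(m·s)

The displacement current between the plates equals the conduction current, I_d = 2.21 mA.
Since I_d = ε₀ A dE/dt, dE/dt = I_d/(ε₀A) = (2.21×10^-3)/((8.85×10^-12)(2.57×10^-3)) = 9.72×10^10 V/(m·s).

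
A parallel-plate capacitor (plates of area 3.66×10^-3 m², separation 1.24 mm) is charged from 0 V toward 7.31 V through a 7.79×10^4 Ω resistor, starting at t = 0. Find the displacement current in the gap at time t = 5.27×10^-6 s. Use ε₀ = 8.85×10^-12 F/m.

With C = ε₀A/d = (8.85×10^-12)(3.66×10^-3)/(1.24×10^-3) = 2.612×10^-11 F, the time constant is τ = RC = 2.035×10^-6 s, so t/τ = 2.590 and e^(−t/τ) = 0.07502.
I_d = I_cond = (V₀/R) e^(−t/τ) = (9.384×10^-5)(0.07502) = 7.04×10^-6 A.

7.04×10^-6 A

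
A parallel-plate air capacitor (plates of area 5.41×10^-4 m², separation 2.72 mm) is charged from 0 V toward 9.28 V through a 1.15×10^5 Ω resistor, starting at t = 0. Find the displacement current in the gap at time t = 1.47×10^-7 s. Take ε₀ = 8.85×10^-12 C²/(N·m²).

With C = ε₀A/d = (8.85×10^-12)(5.41×10^-4)/(2.72×10^-3) = 1.760×10^-12 F, the time constant is τ = RC = 2.024×10^-7 s, so t/τ = 0.7263 and e^(−t/τ) = 0.4837.
I_d = I_cond = (V₀/R) e^(−t/τ) = (8.070×10^-5)(0.4837) = 3.90×10^-5 A.

3.90×10^-5 A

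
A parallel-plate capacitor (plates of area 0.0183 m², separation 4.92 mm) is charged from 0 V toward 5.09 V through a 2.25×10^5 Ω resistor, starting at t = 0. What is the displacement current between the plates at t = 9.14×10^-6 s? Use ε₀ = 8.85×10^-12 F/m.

6.59×10^-6 A

C = ε₀A/d = (8.85×10^-12)(0.0183)/(4.92×10^-3) = 3.292×10^-11 F and τ = RC = 7.407×10^-6 s. I_d in the gap equals the RC charging current.
I_d(t) = (V₀/R) e^(−t/τ) = 2.262×10^-5 · e^(−1.234) = 6.59×10^-6 A.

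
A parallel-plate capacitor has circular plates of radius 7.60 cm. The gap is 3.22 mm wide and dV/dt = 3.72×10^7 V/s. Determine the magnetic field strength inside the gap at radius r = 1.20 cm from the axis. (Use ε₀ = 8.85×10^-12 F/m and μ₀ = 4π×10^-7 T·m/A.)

I_d = C dV/dt with C = ε₀πR²/d = 4.988×10^-11 F, so I_d = (4.988×10^-11)(3.72×10^7) = 1.856×10^-3 A.
For r < R the Ampère–Maxwell law gives B(2πr) = μ₀ I_d (r²/R²), so B = μ₀ I_d r/(2πR²) = (4π×10^-7)(1.856×10^-3)(0.0120)/(2π·0.0760²) = 7.71×10^-10 T.

7.71×10^-10 T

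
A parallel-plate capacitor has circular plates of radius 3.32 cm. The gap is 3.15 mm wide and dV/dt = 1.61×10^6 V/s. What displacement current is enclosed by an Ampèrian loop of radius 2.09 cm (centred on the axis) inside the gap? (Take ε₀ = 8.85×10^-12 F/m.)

6.21×10^-6 A

I_d = C dV/dt with C = ε₀πR²/d = 9.729×10^-12 F, so I_d = (9.729×10^-12)(1.61×10^6) = 1.566×10^-5 A.
Since J_d is uniform, the enclosed fraction is (r/R)² = 0.3963, giving I_d,enc = 6.21×10^-6 A.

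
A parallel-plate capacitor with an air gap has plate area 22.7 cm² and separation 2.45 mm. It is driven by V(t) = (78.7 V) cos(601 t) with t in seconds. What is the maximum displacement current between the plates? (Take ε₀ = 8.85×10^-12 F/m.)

3.88×10^-7 A

(dE/dt)_max = V₀ω/d = 1.931×10^7 V/(m·s); ω = 601 rad/s.
I_d,max = ε₀ A (dE/dt)_max = (8.85×10^-12)(2.27×10^-3)(1.931×10^7) = 3.88×10^-7 A.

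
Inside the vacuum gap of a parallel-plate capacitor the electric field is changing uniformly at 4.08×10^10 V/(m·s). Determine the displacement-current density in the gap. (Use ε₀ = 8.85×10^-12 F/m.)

0.361 A/m²

J_d = ε₀ ∂E/∂t, so J_d = 0.361 A/m².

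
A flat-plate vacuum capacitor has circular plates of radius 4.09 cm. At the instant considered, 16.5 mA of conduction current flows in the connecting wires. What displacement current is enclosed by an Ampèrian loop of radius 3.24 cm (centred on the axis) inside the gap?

No conduction current crosses the gap, so I_d there equals the 0.0165 A in the leads.
The field is uniform, so I_d,enc = I_d (r/R)² = (0.0165)(3.24/4.09)² = 0.0104 A.

0.0104 A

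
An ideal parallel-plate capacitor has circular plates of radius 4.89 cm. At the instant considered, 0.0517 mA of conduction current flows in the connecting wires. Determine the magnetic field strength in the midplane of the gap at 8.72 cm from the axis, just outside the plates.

1.19×10^-10 T

Between the plates the displacement current equals the wire current: I_d = 0.0517 mA = 5.17×10^-5 A.
Outside the plates the loop encloses all of I_d, so B·2πr = μ₀ I_d and B = 1.19×10^-10 T.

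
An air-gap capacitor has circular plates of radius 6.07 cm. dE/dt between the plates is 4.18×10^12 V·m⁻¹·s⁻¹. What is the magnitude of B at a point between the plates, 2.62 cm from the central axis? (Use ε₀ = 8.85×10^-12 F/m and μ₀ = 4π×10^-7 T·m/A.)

6.09×10^-7 T

I_d = ε₀ dΦ_E/dt = ε₀ πR² (dE/dt) = (8.85×10^-12)(0.01158)(4.18×10^12) = 0.4284 A through the full plate area.
∮B·dl = μ₀ I_d,enc with I_d,enc = I_d r²/R² = 0.07981 A; so B = μ₀ I_d,enc/(2πr) = 6.09×10^-7 T.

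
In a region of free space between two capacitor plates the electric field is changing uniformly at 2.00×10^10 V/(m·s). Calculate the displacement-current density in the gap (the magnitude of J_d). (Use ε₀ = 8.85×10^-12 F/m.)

The displacement-current density is ε₀ ∂E/∂t = (8.85×10^-12)(2.00×10^10) = 0.177 A/m².

0.177 A/m²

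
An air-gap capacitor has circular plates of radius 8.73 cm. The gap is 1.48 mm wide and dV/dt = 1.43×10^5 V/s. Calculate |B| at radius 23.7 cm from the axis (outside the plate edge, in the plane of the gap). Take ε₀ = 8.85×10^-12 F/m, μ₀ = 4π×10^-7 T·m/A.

1.73×10^-11 T

With E = V/d, dE/dt = 9.662×10^7 V/(m·s) and πR² = 0.02394 m², giving I_d = ε₀ πR² dE/dt = 2.047×10^-5 A.
Outside the plates the loop encloses all of I_d, so B·2πr = μ₀ I_d and B = 1.73×10^-11 T.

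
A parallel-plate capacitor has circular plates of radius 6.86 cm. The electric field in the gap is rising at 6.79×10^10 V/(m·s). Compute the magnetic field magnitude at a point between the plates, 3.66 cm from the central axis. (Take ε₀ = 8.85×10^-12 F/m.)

1.38×10^-8 T

I_d = ε₀ dΦ_E/dt = ε₀ πR² (dE/dt) = (8.85×10^-12)(0.01478)(6.79×10^10) = 8.882×10^-3 A through the full plate area.
∮B·dl = μ₀ I_d,enc with I_d,enc = I_d r²/R² = 2.528×10^-3 A; so B = μ₀ I_d,enc/(2πr) = 1.38×10^-8 T.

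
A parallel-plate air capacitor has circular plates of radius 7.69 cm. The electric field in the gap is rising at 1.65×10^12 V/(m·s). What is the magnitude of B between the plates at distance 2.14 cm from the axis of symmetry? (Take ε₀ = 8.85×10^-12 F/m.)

I_d = ε₀ dΦ_E/dt = ε₀ πR² (dE/dt) = (8.85×10^-12)(0.01858)(1.65×10^12) = 0.2713 A through the full plate area.
An Ampèrian loop of radius r encloses a fraction (r/R)² of I_d. Then B·2πr = μ₀ I_d (r/R)², giving B = μ₀ I_d r/(2πR²) = 1.96×10^-7 T.

1.96×10^-7 T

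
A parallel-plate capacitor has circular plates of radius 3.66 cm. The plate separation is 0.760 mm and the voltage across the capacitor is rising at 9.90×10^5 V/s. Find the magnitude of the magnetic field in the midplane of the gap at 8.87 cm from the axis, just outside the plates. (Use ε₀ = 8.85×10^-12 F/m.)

1.09×10^-10 T

With E = V/d, dE/dt = 1.303×10^9 V/(m·s) and πR² = 4.208×10^-3 m², giving I_d = ε₀ πR² dE/dt = 4.852×10^-5 A.
For r ≥ R the full I_d is enclosed: B = μ₀ I_d/(2πr) = (4π×10^-7)(4.852×10^-5)/(2π·0.0887) = 1.09×10^-10 T.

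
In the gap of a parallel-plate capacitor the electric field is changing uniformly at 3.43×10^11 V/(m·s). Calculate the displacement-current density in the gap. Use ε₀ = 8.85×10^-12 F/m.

3.04 A/m²

The displacement-current density is ε₀ ∂E/∂t = (8.85×10^-12)(3.43×10^11) = 3.04 A/m².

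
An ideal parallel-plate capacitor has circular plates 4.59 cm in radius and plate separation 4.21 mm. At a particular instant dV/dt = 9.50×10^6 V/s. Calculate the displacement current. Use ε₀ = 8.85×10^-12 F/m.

1.32×10^-4 A

C = ε₀A/d = (8.85×10^-12)(6.619×10^-3)/(4.21×10^-3) = 1.391×10^-11 F.
I_d = C dV/dt = (1.391×10^-11)(9.50×10^6) = 1.32×10^-4 A.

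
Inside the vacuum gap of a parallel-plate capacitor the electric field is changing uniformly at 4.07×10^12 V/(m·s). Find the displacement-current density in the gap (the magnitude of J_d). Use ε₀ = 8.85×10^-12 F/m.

36.0 A/m²

The displacement-current density is ε₀ ∂E/∂t = (8.85×10^-12)(4.07×10^12) = 36.0 A/m².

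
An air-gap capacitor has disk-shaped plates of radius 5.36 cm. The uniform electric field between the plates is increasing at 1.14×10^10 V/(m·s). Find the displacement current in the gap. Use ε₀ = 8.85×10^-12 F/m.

The displacement current is ε₀ times dΦ_E/dt = ε₀ A dE/dt = (8.85×10^-12)(9.026×10^-3)(1.14×10^10) = 9.11×10^-4 A.

9.11×10^-4 A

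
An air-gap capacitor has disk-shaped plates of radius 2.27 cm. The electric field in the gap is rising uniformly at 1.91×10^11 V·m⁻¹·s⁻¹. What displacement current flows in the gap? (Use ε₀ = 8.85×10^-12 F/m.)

The displacement current is ε₀ times dΦ_E/dt = ε₀ A dE/dt = (8.85×10^-12)(1.619×10^-3)(1.91×10^11) = 2.74×10^-3 A.

2.74×10^-3 A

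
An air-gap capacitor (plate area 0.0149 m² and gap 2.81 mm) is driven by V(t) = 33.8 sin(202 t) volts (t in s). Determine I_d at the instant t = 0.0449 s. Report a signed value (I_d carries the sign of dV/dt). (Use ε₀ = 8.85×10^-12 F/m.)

-3.00×10^-7 A

dV/dt = (33.8)(202)·cos(9.0698) = -6402 V/s.
I_d = C dV/dt with C = ε₀A/d = (8.85×10^-12)(0.0149)/(2.81×10^-3) = 4.693×10^-11 F, so I_d = (4.693×10^-11)(-6402) = -3.00×10^-7 A.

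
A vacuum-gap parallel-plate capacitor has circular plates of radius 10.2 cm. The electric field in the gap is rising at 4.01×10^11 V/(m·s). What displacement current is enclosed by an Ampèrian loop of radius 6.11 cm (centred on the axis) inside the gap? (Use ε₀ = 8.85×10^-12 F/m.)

0.0416 A

Total displacement current: I_d = ε₀(πR²)(dE/dt) = (8.85×10^-12)(0.03269)(4.01×10^11) = 0.1160 A.
Through an area πr² the displacement current is I_d·(πr²/πR²) = I_d (r/R)² = 0.0416 A.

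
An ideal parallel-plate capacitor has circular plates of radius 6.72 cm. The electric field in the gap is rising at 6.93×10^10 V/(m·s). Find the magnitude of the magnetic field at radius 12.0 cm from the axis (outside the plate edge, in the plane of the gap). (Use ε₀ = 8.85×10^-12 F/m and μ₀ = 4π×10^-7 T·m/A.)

Through the whole plate area (πR² = 0.01419 m²), I_d = ε₀ πR² dE/dt = 8.703×10^-3 A.
Outside the plates the loop encloses all of I_d, so B·2πr = μ₀ I_d and B = 1.45×10^-8 T.

1.45×10^-8 T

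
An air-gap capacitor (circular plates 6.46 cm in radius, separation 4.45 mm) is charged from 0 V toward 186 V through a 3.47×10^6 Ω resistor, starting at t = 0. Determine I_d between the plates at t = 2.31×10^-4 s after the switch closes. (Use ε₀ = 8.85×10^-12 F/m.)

C = ε₀A/d = (8.85×10^-12)(0.01311)/(4.45×10^-3) = 2.607×10^-11 F, so τ = RC = 9.046×10^-5 s.
The conduction current is I(t) = (V₀/R) e^(−t/τ), and the displacement current between the plates equals it.
t/τ = 2.554; I_d = (186/3.47×10^6) · e^(−2.554) = (5.360×10^-5)(0.07777) = 4.17×10^-6 A.

4.17×10^-6 A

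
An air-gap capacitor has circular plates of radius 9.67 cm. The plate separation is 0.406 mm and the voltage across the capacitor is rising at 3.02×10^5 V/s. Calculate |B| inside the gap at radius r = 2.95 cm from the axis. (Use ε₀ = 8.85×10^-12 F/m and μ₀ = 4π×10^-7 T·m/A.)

1.22×10^-10 T

With E = V/d, dE/dt = 7.438×10^8 V/(m·s) and πR² = 0.02938 m², giving I_d = ε₀ πR² dE/dt = 1.934×10^-4 A.
∮B·dl = μ₀ I_d,enc with I_d,enc = I_d r²/R² = 1.800×10^-5 A; so B = μ₀ I_d,enc/(2πr) = 1.22×10^-10 T.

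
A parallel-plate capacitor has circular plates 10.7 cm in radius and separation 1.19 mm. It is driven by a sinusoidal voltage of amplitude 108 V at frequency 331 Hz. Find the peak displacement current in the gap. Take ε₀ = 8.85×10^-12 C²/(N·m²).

(dE/dt)_max = V₀ω/d = 1.888×10^8 V/(m·s); ω = 2πf = 2080 rad/s.
I_d,max = ε₀ A (dE/dt)_max = (8.85×10^-12)(0.03597)(1.888×10^8) = 6.01×10^-5 A.

6.01×10^-5 A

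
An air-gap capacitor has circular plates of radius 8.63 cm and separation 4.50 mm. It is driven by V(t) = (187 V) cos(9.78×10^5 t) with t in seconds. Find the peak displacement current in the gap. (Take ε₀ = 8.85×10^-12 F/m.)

8.42×10^-3 A

The displacement current equals the conduction current C dV/dt, which peaks at C V₀ ω.
With C = ε₀A/d = (8.85×10^-12)(0.02340)/(4.50×10^-3) = 4.602×10^-11 F and ω = 9.78×10^5 rad/s, I_d,max = (4.602×10^-11)(187)(9.78×10^5) = 8.42×10^-3 A.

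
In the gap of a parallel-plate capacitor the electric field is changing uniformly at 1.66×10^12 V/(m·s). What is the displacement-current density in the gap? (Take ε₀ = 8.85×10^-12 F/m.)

J_d = ε₀ ∂E/∂t, so J_d = 14.7 A/m².

14.7 A/m²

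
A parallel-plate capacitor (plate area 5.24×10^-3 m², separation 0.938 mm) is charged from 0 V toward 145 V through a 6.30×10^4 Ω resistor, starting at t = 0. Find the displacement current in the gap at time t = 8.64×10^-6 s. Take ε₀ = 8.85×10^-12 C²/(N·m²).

With C = ε₀A/d = (8.85×10^-12)(5.24×10^-3)/(9.38×10^-4) = 4.944×10^-11 F, the time constant is τ = RC = 3.115×10^-6 s, so t/τ = 2.774 and e^(−t/τ) = 0.06241.
I_d = I_cond = (V₀/R) e^(−t/τ) = (2.302×10^-3)(0.06241) = 1.44×10^-4 A.

1.44×10^-4 A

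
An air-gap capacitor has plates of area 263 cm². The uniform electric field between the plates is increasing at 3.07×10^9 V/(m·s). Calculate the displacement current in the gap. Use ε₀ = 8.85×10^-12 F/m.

7.15×10^-4 A

With a uniform field, Φ_E = EA, so I_d = ε₀ A dE/dt = 7.15×10^-4 A.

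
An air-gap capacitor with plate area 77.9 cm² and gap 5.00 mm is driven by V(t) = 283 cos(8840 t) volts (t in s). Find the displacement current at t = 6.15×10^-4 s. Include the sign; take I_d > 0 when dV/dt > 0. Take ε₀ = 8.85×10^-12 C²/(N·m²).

C = ε₀A/d = (8.85×10^-12)(7.79×10^-3)/(5.00×10^-3) = 1.379×10^-11 F. dV/dt = V₀ω·−sin(ωt); at ωt = 5.4366 rad this factor is 0.7490.
I_d = C dV/dt = (1.379×10^-11)(283)(8840)(0.7490) = 2.58×10^-5 A.

2.58×10^-5 A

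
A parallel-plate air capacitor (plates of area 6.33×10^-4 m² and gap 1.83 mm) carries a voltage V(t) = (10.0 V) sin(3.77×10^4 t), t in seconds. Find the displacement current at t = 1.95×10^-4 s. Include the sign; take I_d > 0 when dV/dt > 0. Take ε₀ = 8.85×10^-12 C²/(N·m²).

dE/dt = (V₀ω/d)·cos(ωt) with ωt = 7.3515 rad: (10.0)(3.77×10^4)(0.4816)/(1.83×10^-3) = 9.921×10^7 V/(m·s).
I_d = ε₀ A dE/dt = (8.85×10^-12)(6.33×10^-4)(9.921×10^7) = 5.56×10^-7 A.

5.56×10^-7 A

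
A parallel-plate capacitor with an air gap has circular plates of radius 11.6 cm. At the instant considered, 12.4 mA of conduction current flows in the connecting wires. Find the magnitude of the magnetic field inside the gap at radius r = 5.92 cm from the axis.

1.09×10^-8 T

Between the plates the displacement current equals the wire current: I_d = 12.4 mA = 0.0124 A.
An Ampèrian loop of radius r encloses a fraction (r/R)² of I_d. Then B·2πr = μ₀ I_d (r/R)², giving B = μ₀ I_d r/(2πR²) = 1.09×10^-8 T.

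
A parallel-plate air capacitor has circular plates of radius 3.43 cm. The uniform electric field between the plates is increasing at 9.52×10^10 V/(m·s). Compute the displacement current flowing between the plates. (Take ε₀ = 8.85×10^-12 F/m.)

3.11×10^-3 A

The displacement current is ε₀ times dΦ_E/dt = ε₀ A dE/dt = (8.85×10^-12)(3.696×10^-3)(9.52×10^10) = 3.11×10^-3 A.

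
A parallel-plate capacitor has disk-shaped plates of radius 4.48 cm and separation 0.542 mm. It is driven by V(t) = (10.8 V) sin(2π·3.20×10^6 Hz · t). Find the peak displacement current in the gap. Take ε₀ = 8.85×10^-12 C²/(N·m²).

C = ε₀A/d = (8.85×10^-12)(6.305×10^-3)/(5.42×10^-4) = 1.030×10^-10 F; ω = 2πf = 2.011×10^7 rad/s.
I_d = C dV/dt, so |I_d|_max = C V₀ ω = (1.030×10^-10)(10.8)(2.011×10^7) = 0.0224 A.

0.0224 A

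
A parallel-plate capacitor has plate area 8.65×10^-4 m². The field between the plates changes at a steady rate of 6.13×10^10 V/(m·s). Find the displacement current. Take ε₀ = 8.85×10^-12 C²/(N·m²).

I_d = ε₀ A (dE/dt) = (8.85×10^-12)(8.65×10^-4 m²)(6.13×10^10) = 4.69×10^-4 A.

4.69×10^-4 A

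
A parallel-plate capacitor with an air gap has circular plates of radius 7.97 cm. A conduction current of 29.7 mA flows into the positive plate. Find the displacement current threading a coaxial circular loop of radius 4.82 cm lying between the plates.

0.0109 A

Between the plates the displacement current equals the wire current: I_d = 29.7 mA = 0.0297 A.
Since J_d is uniform, the enclosed fraction is (r/R)² = 0.3657, giving I_d,enc = 0.0109 A.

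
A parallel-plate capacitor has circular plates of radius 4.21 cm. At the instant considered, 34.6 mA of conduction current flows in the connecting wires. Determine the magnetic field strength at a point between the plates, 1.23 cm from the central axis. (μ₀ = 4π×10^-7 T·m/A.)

4.80×10^-8 T

Between the plates the displacement current equals the wire current: I_d = 34.6 mA = 0.0346 A.
∮B·dl = μ₀ I_d,enc with I_d,enc = I_d r²/R² = 2.953×10^-3 A; so B = μ₀ I_d,enc/(2πr) = 4.80×10^-8 T.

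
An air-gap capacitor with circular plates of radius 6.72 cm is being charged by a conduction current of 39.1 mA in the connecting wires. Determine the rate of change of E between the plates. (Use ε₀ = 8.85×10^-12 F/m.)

3.11×10^11 V/(m·s)

By continuity, I_d in the gap equals the 39.1 mA flowing in the wire.
Then dE/dt = I_d/(ε₀A) = 3.11×10^11 V/(m·s).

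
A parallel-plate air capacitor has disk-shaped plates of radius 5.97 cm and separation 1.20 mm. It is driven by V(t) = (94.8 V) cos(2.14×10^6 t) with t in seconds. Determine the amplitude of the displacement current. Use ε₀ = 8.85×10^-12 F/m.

0.0168 A

C = ε₀A/d = (8.85×10^-12)(0.01120)/(1.20×10^-3) = 8.260×10^-11 F; ω = 2.14×10^6 rad/s.
I_d = C dV/dt, so |I_d|_max = C V₀ ω = (8.260×10^-11)(94.8)(2.14×10^6) = 0.0168 A.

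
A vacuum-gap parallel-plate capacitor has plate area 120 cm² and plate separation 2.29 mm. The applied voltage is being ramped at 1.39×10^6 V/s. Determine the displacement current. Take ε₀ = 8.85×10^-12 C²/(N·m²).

The displacement current equals the charging current C dV/dt. With C = ε₀A/d = (8.85×10^-12)(0.0120)/(2.29×10^-3) = 4.638×10^-11 F, I_d = (4.638×10^-11)(1.39×10^6) = 6.45×10^-5 A.

6.45×10^-5 A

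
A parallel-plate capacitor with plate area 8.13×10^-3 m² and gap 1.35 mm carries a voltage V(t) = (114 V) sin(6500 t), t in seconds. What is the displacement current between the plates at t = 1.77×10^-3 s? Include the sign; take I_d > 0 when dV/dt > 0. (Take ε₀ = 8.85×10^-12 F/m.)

1.93×10^-5 A

C = ε₀A/d = (8.85×10^-12)(8.13×10^-3)/(1.35×10^-3) = 5.330×10^-11 F. dV/dt = V₀ω·cos(ωt); at ωt = 11.505 rad this factor is 0.4877.
I_d = C dV/dt = (5.330×10^-11)(114)(6500)(0.4877) = 1.93×10^-5 A.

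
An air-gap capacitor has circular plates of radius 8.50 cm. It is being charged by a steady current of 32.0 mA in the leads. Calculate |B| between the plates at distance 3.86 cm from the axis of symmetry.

3.42×10^-8 T

By continuity the displacement current in the gap matches the conduction current: I_d = 0.0320 A.
An Ampèrian loop of radius r encloses a fraction (r/R)² of I_d. Then B·2πr = μ₀ I_d (r/R)², giving B = μ₀ I_d r/(2πR²) = 3.42×10^-8 T.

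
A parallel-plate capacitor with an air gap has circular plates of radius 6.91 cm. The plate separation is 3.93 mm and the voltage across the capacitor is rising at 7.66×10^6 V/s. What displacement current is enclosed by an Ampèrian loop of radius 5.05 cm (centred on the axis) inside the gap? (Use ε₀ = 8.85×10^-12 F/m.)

With E = V/d, dE/dt = 1.949×10^9 V/(m·s) and πR² = 0.01500 m², giving I_d = ε₀ πR² dE/dt = 2.587×10^-4 A.
Since J_d is uniform, the enclosed fraction is (r/R)² = 0.5341, giving I_d,enc = 1.38×10^-4 A.

1.38×10^-4 A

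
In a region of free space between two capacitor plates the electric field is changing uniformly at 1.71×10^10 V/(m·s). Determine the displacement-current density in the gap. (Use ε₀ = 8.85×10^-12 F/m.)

The displacement-current density is ε₀ ∂E/∂t = (8.85×10^-12)(1.71×10^10) = 0.151 A/m².

0.151 A/m²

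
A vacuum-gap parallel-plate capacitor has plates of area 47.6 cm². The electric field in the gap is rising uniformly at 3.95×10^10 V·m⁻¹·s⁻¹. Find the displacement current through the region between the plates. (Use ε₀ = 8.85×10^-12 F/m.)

1.66×10^-3 A

I_d = ε₀ A (dE/dt) = (8.85×10^-12)(4.76×10^-3 m²)(3.95×10^10) = 1.66×10^-3 A.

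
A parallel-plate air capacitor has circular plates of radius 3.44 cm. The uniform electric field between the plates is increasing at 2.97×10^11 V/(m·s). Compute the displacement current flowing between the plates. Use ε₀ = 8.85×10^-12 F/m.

The displacement current is ε₀ times dΦ_E/dt = ε₀ A dE/dt = (8.85×10^-12)(3.718×10^-3)(2.97×10^11) = 9.77×10^-3 A.

9.77×10^-3 A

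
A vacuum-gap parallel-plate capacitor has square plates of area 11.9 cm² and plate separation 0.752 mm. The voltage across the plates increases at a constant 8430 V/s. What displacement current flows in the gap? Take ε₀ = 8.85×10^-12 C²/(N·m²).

The displacement current equals the charging current C dV/dt. With C = ε₀A/d = (8.85×10^-12)(1.19×10^-3)/(7.52×10^-4) = 1.400×10^-11 F, I_d = (1.400×10^-11)(8430) = 1.18×10^-7 A.

1.18×10^-7 A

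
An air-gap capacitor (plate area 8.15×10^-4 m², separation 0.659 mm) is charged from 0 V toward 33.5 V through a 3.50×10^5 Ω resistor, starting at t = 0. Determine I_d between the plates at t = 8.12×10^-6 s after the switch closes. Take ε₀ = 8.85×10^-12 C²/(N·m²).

1.15×10^-5 A

C = ε₀A/d = (8.85×10^-12)(8.15×10^-4)/(6.59×10^-4) = 1.094×10^-11 F, so τ = RC = 3.829×10^-6 s.
The conduction current is I(t) = (V₀/R) e^(−t/τ), and the displacement current between the plates equals it.
t/τ = 2.121; I_d = (33.5/3.50×10^5) · e^(−2.121) = (9.571×10^-5)(0.1199) = 1.15×10^-5 A.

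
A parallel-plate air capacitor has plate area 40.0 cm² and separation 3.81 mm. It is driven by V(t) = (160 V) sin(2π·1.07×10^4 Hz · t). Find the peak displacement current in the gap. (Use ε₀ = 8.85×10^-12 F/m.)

9.99×10^-5 A

The displacement current equals the conduction current C dV/dt, which peaks at C V₀ ω.
With C = ε₀A/d = (8.85×10^-12)(4.00×10^-3)/(3.81×10^-3) = 9.291×10^-12 F and ω = 2πf = 6.723×10^4 rad/s, I_d,max = (9.291×10^-12)(160)(6.723×10^4) = 9.99×10^-5 A.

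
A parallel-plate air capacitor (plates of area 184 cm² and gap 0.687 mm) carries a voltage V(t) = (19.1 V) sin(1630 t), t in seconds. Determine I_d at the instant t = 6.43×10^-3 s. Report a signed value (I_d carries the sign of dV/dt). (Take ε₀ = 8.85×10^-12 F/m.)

dV/dt = (19.1)(1630)·cos(10.4809) = -1.533×10^4 V/s.
I_d = C dV/dt with C = ε₀A/d = (8.85×10^-12)(0.0184)/(6.87×10^-4) = 2.370×10^-10 F, so I_d = (2.370×10^-10)(-1.533×10^4) = -3.63×10^-6 A.

-3.63×10^-6 A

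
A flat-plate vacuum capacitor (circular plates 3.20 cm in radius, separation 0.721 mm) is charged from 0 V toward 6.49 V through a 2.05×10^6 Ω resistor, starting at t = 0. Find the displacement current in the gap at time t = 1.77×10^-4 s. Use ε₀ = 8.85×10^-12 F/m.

With C = ε₀A/d = (8.85×10^-12)(3.217×10^-3)/(7.21×10^-4) = 3.949×10^-11 F, the time constant is τ = RC = 8.095×10^-5 s, so t/τ = 2.187 and e^(−t/τ) = 0.1123.
I_d = I_cond = (V₀/R) e^(−t/τ) = (3.166×10^-6)(0.1123) = 3.56×10^-7 A.

3.56×10^-7 A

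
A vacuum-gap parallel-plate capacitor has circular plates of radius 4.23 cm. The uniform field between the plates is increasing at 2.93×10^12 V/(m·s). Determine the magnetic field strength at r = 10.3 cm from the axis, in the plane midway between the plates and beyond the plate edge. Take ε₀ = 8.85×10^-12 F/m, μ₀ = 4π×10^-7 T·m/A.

2.83×10^-7 T

Through the whole plate area (πR² = 5.621×10^-3 m²), I_d = ε₀ πR² dE/dt = 0.1458 A.
For r ≥ R the full I_d is enclosed: B = μ₀ I_d/(2πr) = (4π×10^-7)(0.1458)/(2π·0.103) = 2.83×10^-7 T.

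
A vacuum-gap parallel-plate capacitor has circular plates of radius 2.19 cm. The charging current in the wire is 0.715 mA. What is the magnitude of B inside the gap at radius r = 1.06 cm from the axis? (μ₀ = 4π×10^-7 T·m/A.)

3.16×10^-9 T

No conduction current crosses the gap, so I_d there equals the 7.15×10^-4 A in the leads.
An Ampèrian loop of radius r encloses a fraction (r/R)² of I_d. Then B·2πr = μ₀ I_d (r/R)², giving B = μ₀ I_d r/(2πR²) = 3.16×10^-9 T.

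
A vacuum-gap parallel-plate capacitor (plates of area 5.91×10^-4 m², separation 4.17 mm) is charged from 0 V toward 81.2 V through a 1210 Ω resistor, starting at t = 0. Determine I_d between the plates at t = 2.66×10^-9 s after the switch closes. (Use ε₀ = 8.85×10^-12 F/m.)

With C = ε₀A/d = (8.85×10^-12)(5.91×10^-4)/(4.17×10^-3) = 1.254×10^-12 F, the time constant is τ = RC = 1.517×10^-9 s, so t/τ = 1.753 and e^(−t/τ) = 0.1733.
I_d = I_cond = (V₀/R) e^(−t/τ) = (0.06711)(0.1733) = 0.0116 A.

0.0116 A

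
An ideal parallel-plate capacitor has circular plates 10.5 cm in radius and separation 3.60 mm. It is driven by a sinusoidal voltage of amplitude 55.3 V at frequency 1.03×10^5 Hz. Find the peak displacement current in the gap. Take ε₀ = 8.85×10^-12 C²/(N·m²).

3.05×10^-3 A

(dE/dt)_max = V₀ω/d = 9.942×10^9 V/(m·s); ω = 2πf = 6.472×10^5 rad/s.
I_d,max = ε₀ A (dE/dt)_max = (8.85×10^-12)(0.03464)(9.942×10^9) = 3.05×10^-3 A.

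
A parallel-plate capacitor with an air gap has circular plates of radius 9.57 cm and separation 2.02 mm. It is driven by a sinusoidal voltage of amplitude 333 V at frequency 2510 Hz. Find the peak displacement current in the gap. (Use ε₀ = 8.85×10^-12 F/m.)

(dE/dt)_max = V₀ω/d = 2.600×10^9 V/(m·s); ω = 2πf = 1.577×10^4 rad/s.
I_d,max = ε₀ A (dE/dt)_max = (8.85×10^-12)(0.02877)(2.600×10^9) = 6.62×10^-4 A.

6.62×10^-4 A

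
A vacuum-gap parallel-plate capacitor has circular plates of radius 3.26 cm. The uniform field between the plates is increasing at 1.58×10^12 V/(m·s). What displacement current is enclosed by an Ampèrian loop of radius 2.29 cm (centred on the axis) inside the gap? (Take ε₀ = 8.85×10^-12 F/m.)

Through the whole plate area (πR² = 3.339×10^-3 m²), I_d = ε₀ πR² dE/dt = 0.04669 A.
The field is uniform, so I_d,enc = I_d (r/R)² = (0.04669)(2.29/3.26)² = 0.0230 A.

0.0230 A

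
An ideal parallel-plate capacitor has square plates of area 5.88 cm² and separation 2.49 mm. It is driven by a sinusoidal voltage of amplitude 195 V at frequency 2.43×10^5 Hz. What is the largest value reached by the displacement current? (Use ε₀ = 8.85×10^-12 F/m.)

6.22×10^-4 A

C = ε₀A/d = (8.85×10^-12)(5.88×10^-4)/(2.49×10^-3) = 2.090×10^-12 F; ω = 2πf = 1.527×10^6 rad/s.
I_d = C dV/dt, so |I_d|_max = C V₀ ω = (2.090×10^-12)(195)(1.527×10^6) = 6.22×10^-4 A.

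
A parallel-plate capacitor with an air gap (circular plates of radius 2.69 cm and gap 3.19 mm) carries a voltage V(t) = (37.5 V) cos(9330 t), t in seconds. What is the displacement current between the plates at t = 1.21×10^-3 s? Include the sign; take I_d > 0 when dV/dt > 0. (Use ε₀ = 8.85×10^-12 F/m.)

dE/dt = (V₀ω/d)·−sin(ωt) with ωt = 11.2893 rad: (37.5)(9330)(0.9572)/(3.19×10^-3) = 1.050×10^8 V/(m·s).
I_d = ε₀ A dE/dt = (8.85×10^-12)(2.273×10^-3)(1.050×10^8) = 2.11×10^-6 A.

2.11×10^-6 A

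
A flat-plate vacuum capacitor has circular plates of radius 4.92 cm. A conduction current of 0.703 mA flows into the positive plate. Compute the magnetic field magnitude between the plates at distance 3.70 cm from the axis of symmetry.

Between the plates the displacement current equals the wire current: I_d = 0.703 mA = 7.03×10^-4 A.
An Ampèrian loop of radius r encloses a fraction (r/R)² of I_d. Then B·2πr = μ₀ I_d (r/R)², giving B = μ₀ I_d r/(2πR²) = 2.15×10^-9 T.

2.15×10^-9 T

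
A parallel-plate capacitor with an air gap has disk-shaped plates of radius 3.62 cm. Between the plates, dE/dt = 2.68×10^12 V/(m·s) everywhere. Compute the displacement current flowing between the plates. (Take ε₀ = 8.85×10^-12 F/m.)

The displacement current is ε₀ times dΦ_E/dt = ε₀ A dE/dt = (8.85×10^-12)(4.117×10^-3)(2.68×10^12) = 0.0976 A.

0.0976 A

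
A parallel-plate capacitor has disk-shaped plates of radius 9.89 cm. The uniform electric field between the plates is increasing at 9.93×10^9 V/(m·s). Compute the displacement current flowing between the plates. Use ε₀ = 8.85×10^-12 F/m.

2.70×10^-3 A

The displacement current is ε₀ times dΦ_E/dt = ε₀ A dE/dt = (8.85×10^-12)(0.03073)(9.93×10^9) = 2.70×10^-3 A.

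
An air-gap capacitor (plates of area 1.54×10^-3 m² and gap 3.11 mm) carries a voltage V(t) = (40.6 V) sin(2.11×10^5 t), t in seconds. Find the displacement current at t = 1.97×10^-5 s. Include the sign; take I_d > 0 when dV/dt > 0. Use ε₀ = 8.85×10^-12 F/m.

-1.98×10^-5 A

dE/dt = (V₀ω/d)·cos(ωt) with ωt = 4.1567 rad: (40.6)(2.11×10^5)(-0.5275)/(3.11×10^-3) = -1.453×10^9 V/(m·s).
I_d = ε₀ A dE/dt = (8.85×10^-12)(1.54×10^-3)(-1.453×10^9) = -1.98×10^-5 A.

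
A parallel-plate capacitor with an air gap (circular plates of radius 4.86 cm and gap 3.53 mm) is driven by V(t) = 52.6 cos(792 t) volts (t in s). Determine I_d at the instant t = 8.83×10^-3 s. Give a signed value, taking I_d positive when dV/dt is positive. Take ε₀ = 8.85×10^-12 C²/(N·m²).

C = ε₀A/d = (8.85×10^-12)(7.420×10^-3)/(3.53×10^-3) = 1.860×10^-11 F. dV/dt = V₀ω·−sin(ωt); at ωt = 6.99336 rad this factor is -0.6520.
I_d = C dV/dt = (1.860×10^-11)(52.6)(792)(-0.6520) = -5.05×10^-7 A.

-5.05×10^-7 A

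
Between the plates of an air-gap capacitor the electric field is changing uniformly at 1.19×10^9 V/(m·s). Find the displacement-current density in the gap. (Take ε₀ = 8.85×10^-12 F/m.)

0.0105 A/m²

The displacement-current density is ε₀ ∂E/∂t = (8.85×10^-12)(1.19×10^9) = 0.0105 A/m².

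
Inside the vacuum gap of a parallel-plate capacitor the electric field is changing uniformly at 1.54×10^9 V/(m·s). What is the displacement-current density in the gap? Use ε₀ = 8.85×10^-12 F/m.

0.0136 A/m²

J_d = ε₀ dE/dt = (8.85×10^-12)(1.54×10^9) = 0.0136 A/m².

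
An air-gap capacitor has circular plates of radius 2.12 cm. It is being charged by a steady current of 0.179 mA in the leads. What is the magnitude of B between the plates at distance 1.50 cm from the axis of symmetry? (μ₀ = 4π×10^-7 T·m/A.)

1.19×10^-9 T

Between the plates the displacement current equals the wire current: I_d = 0.179 mA = 1.79×10^-4 A.
∮B·dl = μ₀ I_d,enc with I_d,enc = I_d r²/R² = 8.961×10^-5 A; so B = μ₀ I_d,enc/(2πr) = 1.19×10^-9 T.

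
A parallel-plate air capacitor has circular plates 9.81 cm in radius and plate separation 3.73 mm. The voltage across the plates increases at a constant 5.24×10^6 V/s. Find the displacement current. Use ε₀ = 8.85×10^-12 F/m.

The displacement current equals the charging current C dV/dt. With C = ε₀A/d = (8.85×10^-12)(0.03023)/(3.73×10^-3) = 7.173×10^-11 F, I_d = (7.173×10^-11)(5.24×10^6) = 3.76×10^-4 A.

3.76×10^-4 A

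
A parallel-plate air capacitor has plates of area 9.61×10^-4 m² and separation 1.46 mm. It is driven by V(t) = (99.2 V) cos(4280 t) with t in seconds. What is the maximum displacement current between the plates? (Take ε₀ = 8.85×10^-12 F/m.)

2.47×10^-6 A

The displacement current equals the conduction current C dV/dt, which peaks at C V₀ ω.
With C = ε₀A/d = (8.85×10^-12)(9.61×10^-4)/(1.46×10^-3) = 5.825×10^-12 F and ω = 4280 rad/s, I_d,max = (5.825×10^-12)(99.2)(4280) = 2.47×10^-6 A.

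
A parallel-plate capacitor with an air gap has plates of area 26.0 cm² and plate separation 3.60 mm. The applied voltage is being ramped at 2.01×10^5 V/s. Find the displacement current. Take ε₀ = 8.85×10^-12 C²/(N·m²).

The displacement current equals the charging current C dV/dt. With C = ε₀A/d = (8.85×10^-12)(2.60×10^-3)/(3.60×10^-3) = 6.392×10^-12 F, I_d = (6.392×10^-12)(2.01×10^5) = 1.28×10^-6 A.

1.28×10^-6 A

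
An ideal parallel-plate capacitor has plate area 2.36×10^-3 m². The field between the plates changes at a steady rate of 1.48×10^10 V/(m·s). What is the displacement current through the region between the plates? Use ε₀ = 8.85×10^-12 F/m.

3.09×10^-4 A

I_d = ε₀ A (dE/dt) = (8.85×10^-12)(2.36×10^-3 m²)(1.48×10^10) = 3.09×10^-4 A.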